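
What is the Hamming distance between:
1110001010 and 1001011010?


XOR: 0111010000
Count of 1s: 4

4


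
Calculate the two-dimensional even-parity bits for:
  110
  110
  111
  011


Row parities: 0010
Column parities: 100

Row P: 0010, Col P: 100, Corner: 1


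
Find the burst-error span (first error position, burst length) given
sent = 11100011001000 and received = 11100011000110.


XOR: 00000000001110

Burst at position 10, length 3


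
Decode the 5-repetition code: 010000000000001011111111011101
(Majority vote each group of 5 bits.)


Groups: 01000, 00000, 00001, 01111, 11110, 11101
Majority votes: 000111

000111


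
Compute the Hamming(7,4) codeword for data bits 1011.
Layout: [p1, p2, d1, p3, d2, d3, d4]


Parity bits: p1=0, p2=1, p3=0

0110011


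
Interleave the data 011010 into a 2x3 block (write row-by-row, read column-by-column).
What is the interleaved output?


Matrix:
  011
  010
Read columns: 001110

001110


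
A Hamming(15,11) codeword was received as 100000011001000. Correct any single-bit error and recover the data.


Syndrome = 12: error at position 12

Data: 00001000000 (corrected bit 12)


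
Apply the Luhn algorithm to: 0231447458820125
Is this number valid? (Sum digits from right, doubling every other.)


Luhn sum = 58
58 mod 10 = 8

Invalid (Luhn sum mod 10 = 8)


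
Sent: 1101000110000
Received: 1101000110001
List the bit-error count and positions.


XOR: 0000000000001

1 error(s) at position(s): 12


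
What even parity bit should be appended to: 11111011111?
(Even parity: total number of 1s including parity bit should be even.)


Number of 1s in data: 10
Parity bit: 0

0


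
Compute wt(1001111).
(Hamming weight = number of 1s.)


Counting 1s in 1001111

5


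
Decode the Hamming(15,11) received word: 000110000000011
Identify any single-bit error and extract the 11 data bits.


Syndrome = 0: no error detected

Data: 01000000011 (no errors)


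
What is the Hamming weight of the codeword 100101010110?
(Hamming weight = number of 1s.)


Counting 1s in 100101010110

6


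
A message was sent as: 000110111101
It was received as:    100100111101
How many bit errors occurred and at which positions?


XOR: 100010000000

2 error(s) at position(s): 0, 4


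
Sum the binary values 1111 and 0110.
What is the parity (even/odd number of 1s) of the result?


1111 = 15
0110 = 6
Sum = 21 = 10101
1s count = 3

odd parity (3 ones in 10101)


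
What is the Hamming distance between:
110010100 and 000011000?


XOR: 110001100
Count of 1s: 4

4


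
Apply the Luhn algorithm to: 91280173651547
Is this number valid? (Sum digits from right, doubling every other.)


Luhn sum = 61
61 mod 10 = 1

Invalid (Luhn sum mod 10 = 1)


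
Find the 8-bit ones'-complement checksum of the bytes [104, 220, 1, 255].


Sum = 580 mod 256 = 68
Complement = 187

187


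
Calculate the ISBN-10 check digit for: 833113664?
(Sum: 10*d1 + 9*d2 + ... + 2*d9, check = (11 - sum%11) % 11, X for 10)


Weighted sum: 209
209 mod 11 = 0

Check digit: 0


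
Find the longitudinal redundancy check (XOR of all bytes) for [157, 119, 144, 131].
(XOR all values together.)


XOR chain: 157 ^ 119 ^ 144 ^ 131 = 249

249


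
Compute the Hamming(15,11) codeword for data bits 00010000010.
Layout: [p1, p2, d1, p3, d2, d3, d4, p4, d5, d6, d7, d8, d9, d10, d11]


Parity bits: p1=1, p2=0, p3=0, p4=1

100000110000010


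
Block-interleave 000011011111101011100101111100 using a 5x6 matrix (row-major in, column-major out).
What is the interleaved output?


Matrix:
  000011
  011111
  101011
  100101
  111100
Read columns: 001110100101101010111110011110

001110100101101010111110011110


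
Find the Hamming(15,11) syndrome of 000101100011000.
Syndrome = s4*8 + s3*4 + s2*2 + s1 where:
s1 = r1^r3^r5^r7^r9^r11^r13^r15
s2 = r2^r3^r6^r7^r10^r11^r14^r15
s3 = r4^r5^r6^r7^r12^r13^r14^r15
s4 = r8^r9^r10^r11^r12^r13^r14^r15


s1=0, s2=1, s3=0, s4=0

Syndrome = 2 (error at position 2)


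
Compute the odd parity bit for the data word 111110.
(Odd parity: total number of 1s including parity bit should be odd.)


Number of 1s in data: 5
Parity bit: 0

0


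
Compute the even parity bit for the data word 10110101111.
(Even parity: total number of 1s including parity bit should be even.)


Number of 1s in data: 8
Parity bit: 0

0


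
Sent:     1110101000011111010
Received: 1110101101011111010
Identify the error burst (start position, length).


XOR: 0000000101000000000

Burst at position 7, length 3


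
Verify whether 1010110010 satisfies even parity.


Number of 1s: 5

No, parity error (5 ones)


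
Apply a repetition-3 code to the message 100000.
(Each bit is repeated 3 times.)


Each bit -> 3 copies

111000000000000000


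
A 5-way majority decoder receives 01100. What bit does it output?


Ones: 2 out of 5
Threshold: 3

0 (2/5 voted 1)


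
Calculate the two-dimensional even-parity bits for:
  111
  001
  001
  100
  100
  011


Row parities: 111110
Column parities: 100

Row P: 111110, Col P: 100, Corner: 1


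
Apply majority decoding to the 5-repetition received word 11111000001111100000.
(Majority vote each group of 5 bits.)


Groups: 11111, 00000, 11111, 00000
Majority votes: 1010

1010


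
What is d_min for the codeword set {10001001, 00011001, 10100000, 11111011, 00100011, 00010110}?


Comparing all pairs, minimum distance: 2
Can detect 1 errors, correct 0 errors

2


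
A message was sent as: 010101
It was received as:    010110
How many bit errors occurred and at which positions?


XOR: 000011

2 error(s) at position(s): 4, 5


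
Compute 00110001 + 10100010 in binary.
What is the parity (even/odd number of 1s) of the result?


00110001 = 49
10100010 = 162
Sum = 211 = 11010011
1s count = 5

odd parity (5 ones in 11010011)


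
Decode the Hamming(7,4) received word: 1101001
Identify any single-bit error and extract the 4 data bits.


Syndrome = 0: no error detected

Data: 0001 (no errors)


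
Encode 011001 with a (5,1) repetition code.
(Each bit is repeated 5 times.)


Each bit -> 5 copies

000001111111111000000000011111


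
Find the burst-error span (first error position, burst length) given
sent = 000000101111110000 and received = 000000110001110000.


XOR: 000000011110000000

Burst at position 7, length 4


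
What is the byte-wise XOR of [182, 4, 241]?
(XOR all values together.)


XOR chain: 182 ^ 4 ^ 241 = 67

67


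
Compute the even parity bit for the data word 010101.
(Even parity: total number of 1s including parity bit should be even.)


Number of 1s in data: 3
Parity bit: 1

1


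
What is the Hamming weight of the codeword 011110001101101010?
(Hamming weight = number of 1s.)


Counting 1s in 011110001101101010

10


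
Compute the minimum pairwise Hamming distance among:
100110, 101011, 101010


Comparing all pairs, minimum distance: 1
Can detect 0 errors, correct 0 errors

1


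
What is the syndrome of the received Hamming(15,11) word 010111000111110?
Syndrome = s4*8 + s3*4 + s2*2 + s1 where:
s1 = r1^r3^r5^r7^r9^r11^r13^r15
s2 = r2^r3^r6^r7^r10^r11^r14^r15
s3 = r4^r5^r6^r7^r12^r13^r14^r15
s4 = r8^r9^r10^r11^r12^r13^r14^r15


s1=1, s2=1, s3=0, s4=1

Syndrome = 11 (error at position 11)


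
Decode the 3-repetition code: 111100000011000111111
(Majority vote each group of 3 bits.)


Groups: 111, 100, 000, 011, 000, 111, 111
Majority votes: 1001011

1001011


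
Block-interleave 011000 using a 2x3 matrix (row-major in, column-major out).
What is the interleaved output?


Matrix:
  011
  000
Read columns: 001010

001010


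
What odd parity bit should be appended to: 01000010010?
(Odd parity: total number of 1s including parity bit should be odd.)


Number of 1s in data: 3
Parity bit: 0

0


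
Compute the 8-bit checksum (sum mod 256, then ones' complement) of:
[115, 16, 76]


Sum = 207 mod 256 = 207
Complement = 48

48


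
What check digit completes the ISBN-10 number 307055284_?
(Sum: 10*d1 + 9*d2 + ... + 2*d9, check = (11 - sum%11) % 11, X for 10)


Weighted sum: 181
181 mod 11 = 5

Check digit: 6


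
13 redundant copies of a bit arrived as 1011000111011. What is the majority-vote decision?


Ones: 8 out of 13
Threshold: 7

1 (8/13 voted 1)


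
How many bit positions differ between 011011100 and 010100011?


XOR: 001111111
Count of 1s: 7

7


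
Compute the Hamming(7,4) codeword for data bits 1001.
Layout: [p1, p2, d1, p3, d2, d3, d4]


Parity bits: p1=0, p2=0, p3=1

0011001


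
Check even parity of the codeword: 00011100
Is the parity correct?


Number of 1s: 3

No, parity error (3 ones)


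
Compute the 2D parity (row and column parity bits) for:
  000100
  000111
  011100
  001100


Row parities: 1110
Column parities: 010011

Row P: 1110, Col P: 010011, Corner: 1


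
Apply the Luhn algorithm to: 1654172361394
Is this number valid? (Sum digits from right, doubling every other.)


Luhn sum = 55
55 mod 10 = 5

Invalid (Luhn sum mod 10 = 5)


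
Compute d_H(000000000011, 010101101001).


XOR: 010101101010
Count of 1s: 6

6


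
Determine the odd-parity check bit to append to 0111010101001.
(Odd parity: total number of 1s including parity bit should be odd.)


Number of 1s in data: 7
Parity bit: 0

0


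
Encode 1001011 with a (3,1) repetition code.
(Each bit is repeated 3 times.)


Each bit -> 3 copies

111000000111000111111


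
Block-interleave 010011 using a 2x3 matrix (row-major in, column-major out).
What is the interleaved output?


Matrix:
  010
  011
Read columns: 001101

001101


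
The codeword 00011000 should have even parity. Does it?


Number of 1s: 2

Yes, parity is correct (2 ones)


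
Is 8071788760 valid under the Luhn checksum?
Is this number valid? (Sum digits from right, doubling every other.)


Luhn sum = 43
43 mod 10 = 3

Invalid (Luhn sum mod 10 = 3)


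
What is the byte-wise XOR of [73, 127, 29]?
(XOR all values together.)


XOR chain: 73 ^ 127 ^ 29 = 43

43


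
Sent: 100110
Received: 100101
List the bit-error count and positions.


XOR: 000011

2 error(s) at position(s): 4, 5


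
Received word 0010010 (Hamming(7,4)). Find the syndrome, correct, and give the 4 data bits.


Syndrome = 5: error at position 5

Data: 1110 (corrected bit 5)


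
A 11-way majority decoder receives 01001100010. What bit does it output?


Ones: 4 out of 11
Threshold: 6

0 (4/11 voted 1)


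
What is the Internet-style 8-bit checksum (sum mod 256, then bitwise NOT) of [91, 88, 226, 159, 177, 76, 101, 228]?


Sum = 1146 mod 256 = 122
Complement = 133

133


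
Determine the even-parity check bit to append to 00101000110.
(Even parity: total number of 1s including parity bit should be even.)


Number of 1s in data: 4
Parity bit: 0

0


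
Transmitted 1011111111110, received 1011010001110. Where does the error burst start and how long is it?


XOR: 0000101110000

Burst at position 4, length 5


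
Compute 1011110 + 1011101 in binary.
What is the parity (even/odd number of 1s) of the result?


1011110 = 94
1011101 = 93
Sum = 187 = 10111011
1s count = 6

even parity (6 ones in 10111011)


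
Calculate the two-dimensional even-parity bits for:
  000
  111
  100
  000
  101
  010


Row parities: 011001
Column parities: 100

Row P: 011001, Col P: 100, Corner: 1


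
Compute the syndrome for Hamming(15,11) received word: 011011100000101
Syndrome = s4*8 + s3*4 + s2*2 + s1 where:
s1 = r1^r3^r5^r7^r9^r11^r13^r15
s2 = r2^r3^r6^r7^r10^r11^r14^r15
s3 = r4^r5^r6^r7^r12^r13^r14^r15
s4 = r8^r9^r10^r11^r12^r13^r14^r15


s1=1, s2=1, s3=1, s4=0

Syndrome = 7 (error at position 7)


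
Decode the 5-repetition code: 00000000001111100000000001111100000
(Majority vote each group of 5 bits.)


Groups: 00000, 00000, 11111, 00000, 00000, 11111, 00000
Majority votes: 0010010

0010010


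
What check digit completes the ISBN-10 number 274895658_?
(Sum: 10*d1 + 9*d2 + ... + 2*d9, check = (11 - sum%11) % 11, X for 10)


Weighted sum: 305
305 mod 11 = 8

Check digit: 3


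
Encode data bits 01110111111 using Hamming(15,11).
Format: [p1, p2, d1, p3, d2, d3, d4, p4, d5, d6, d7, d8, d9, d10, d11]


Parity bits: p1=1, p2=0, p3=1, p4=0

100111100111111


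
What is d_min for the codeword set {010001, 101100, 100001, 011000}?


Comparing all pairs, minimum distance: 2
Can detect 1 errors, correct 0 errors

2


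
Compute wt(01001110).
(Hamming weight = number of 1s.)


Counting 1s in 01001110

4


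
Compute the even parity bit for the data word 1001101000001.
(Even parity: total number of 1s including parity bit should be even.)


Number of 1s in data: 5
Parity bit: 1

1


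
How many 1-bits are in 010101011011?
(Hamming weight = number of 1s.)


Counting 1s in 010101011011

7


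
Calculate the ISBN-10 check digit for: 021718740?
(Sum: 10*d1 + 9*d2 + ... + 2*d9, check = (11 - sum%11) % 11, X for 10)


Weighted sum: 161
161 mod 11 = 7

Check digit: 4


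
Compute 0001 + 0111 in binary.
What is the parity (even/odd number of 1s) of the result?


0001 = 1
0111 = 7
Sum = 8 = 1000
1s count = 1

odd parity (1 ones in 1000)


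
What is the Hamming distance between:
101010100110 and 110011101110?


XOR: 011001001000
Count of 1s: 4

4


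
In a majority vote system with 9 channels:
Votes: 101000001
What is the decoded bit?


Ones: 3 out of 9
Threshold: 5

0 (3/9 voted 1)


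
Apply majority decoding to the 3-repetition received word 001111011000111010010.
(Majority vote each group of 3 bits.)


Groups: 001, 111, 011, 000, 111, 010, 010
Majority votes: 0110100

0110100


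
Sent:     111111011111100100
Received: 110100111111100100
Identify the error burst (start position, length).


XOR: 001011100000000000

Burst at position 2, length 5


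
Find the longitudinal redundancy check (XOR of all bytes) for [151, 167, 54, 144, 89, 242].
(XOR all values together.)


XOR chain: 151 ^ 167 ^ 54 ^ 144 ^ 89 ^ 242 = 61

61


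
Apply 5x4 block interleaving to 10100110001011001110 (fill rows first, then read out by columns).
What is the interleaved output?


Matrix:
  1010
  0110
  0010
  1100
  1110
Read columns: 10011010111110100000

10011010111110100000


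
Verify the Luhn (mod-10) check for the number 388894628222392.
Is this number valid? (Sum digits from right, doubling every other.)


Luhn sum = 84
84 mod 10 = 4

Invalid (Luhn sum mod 10 = 4)


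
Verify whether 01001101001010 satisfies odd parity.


Number of 1s: 6

No, parity error (6 ones)


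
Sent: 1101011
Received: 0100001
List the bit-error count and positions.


XOR: 1001010

3 error(s) at position(s): 0, 3, 5


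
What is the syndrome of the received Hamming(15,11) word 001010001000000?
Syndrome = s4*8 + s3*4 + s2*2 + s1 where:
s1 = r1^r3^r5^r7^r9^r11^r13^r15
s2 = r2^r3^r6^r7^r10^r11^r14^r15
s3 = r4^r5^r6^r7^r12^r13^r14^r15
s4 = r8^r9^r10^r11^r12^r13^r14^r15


s1=1, s2=1, s3=1, s4=1

Syndrome = 15 (error at position 15)


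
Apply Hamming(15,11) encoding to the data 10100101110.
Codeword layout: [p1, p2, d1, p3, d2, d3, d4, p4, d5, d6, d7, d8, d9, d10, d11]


Parity bits: p1=0, p2=0, p3=0, p4=0

001001000101110


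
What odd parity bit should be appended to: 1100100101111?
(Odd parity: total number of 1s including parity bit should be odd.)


Number of 1s in data: 8
Parity bit: 1

1


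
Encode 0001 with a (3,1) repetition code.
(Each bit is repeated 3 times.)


Each bit -> 3 copies

000000000111


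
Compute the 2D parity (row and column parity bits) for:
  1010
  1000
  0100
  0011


Row parities: 0110
Column parities: 0101

Row P: 0110, Col P: 0101, Corner: 0


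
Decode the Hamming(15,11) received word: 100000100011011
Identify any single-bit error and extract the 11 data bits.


Syndrome = 0: no error detected

Data: 00010011011 (no errors)


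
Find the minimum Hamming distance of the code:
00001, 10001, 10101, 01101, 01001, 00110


Comparing all pairs, minimum distance: 1
Can detect 0 errors, correct 0 errors

1


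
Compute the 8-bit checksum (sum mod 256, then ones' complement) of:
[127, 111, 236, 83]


Sum = 557 mod 256 = 45
Complement = 210

210


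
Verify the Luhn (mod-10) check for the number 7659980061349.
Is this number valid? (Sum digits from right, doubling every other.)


Luhn sum = 68
68 mod 10 = 8

Invalid (Luhn sum mod 10 = 8)


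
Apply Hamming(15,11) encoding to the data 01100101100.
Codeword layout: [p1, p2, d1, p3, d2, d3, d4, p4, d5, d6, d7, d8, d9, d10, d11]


Parity bits: p1=0, p2=0, p3=0, p4=1

000011010101100


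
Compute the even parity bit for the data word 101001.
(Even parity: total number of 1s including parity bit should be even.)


Number of 1s in data: 3
Parity bit: 1

1


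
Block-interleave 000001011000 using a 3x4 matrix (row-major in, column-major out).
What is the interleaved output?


Matrix:
  0000
  0101
  1000
Read columns: 001010000010

001010000010


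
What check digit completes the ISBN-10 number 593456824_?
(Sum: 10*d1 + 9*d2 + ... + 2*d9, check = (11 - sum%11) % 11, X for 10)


Weighted sum: 289
289 mod 11 = 3

Check digit: 8


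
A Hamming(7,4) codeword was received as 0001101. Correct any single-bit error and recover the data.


Syndrome = 6: error at position 6

Data: 0111 (corrected bit 6)


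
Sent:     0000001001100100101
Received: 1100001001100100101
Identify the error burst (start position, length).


XOR: 1100000000000000000

Burst at position 0, length 2


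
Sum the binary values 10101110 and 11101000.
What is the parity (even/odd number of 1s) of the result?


10101110 = 174
11101000 = 232
Sum = 406 = 110010110
1s count = 5

odd parity (5 ones in 110010110)


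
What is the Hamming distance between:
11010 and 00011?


XOR: 11001
Count of 1s: 3

3


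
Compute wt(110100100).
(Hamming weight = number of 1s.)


Counting 1s in 110100100

4


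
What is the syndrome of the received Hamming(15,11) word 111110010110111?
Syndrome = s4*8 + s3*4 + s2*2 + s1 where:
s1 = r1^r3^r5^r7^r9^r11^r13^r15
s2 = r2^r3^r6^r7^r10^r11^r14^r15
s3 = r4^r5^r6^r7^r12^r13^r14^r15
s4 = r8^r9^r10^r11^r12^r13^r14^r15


s1=0, s2=0, s3=1, s4=0

Syndrome = 4 (error at position 4)


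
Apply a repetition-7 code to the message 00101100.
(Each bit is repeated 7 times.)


Each bit -> 7 copies

00000000000000111111100000001111111111111100000000000000


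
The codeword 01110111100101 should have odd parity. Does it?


Number of 1s: 9

Yes, parity is correct (9 ones)


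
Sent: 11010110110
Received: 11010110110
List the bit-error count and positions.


XOR: 00000000000

0 errors (received matches sent)


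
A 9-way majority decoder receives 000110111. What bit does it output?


Ones: 5 out of 9
Threshold: 5

1 (5/9 voted 1)


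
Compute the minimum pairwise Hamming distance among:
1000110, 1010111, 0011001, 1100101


Comparing all pairs, minimum distance: 2
Can detect 1 errors, correct 0 errors

2


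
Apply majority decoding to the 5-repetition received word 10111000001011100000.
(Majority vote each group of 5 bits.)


Groups: 10111, 00000, 10111, 00000
Majority votes: 1010

1010


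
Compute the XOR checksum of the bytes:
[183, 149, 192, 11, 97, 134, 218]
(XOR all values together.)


XOR chain: 183 ^ 149 ^ 192 ^ 11 ^ 97 ^ 134 ^ 218 = 212

212


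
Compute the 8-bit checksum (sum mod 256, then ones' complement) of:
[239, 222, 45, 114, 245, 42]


Sum = 907 mod 256 = 139
Complement = 116

116


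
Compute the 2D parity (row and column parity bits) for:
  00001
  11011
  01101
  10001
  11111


Row parities: 10101
Column parities: 11001

Row P: 10101, Col P: 11001, Corner: 1


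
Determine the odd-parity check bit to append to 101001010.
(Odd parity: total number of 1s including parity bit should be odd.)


Number of 1s in data: 4
Parity bit: 1

1


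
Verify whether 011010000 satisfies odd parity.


Number of 1s: 3

Yes, parity is correct (3 ones)


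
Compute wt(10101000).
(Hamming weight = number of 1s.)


Counting 1s in 10101000

3


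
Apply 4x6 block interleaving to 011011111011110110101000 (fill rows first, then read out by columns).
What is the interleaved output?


Matrix:
  011011
  111011
  110110
  101000
Read columns: 011111101101001011101100

011111101101001011101100


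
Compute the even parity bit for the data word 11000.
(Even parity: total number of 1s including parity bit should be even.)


Number of 1s in data: 2
Parity bit: 0

0


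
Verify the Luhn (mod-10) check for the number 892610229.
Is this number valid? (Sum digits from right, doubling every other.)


Luhn sum = 38
38 mod 10 = 8

Invalid (Luhn sum mod 10 = 8)


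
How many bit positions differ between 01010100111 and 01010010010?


XOR: 00000110101
Count of 1s: 4

4


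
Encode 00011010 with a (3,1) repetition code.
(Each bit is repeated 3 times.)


Each bit -> 3 copies

000000000111111000111000


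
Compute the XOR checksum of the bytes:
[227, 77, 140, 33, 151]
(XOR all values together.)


XOR chain: 227 ^ 77 ^ 140 ^ 33 ^ 151 = 148

148


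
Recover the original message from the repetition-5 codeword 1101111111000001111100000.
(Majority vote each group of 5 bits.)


Groups: 11011, 11111, 00000, 11111, 00000
Majority votes: 11010

11010


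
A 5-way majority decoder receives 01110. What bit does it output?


Ones: 3 out of 5
Threshold: 3

1 (3/5 voted 1)


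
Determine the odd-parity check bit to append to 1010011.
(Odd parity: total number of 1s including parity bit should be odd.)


Number of 1s in data: 4
Parity bit: 1

1


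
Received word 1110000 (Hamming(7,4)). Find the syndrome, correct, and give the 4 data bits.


Syndrome = 0: no error detected

Data: 1000 (no errors)


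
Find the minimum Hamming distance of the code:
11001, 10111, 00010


Comparing all pairs, minimum distance: 3
Can detect 2 errors, correct 1 errors

3


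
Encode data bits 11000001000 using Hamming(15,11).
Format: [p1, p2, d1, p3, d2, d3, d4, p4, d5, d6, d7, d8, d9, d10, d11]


Parity bits: p1=0, p2=1, p3=0, p4=1

011010010001000


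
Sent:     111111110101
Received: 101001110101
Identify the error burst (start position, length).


XOR: 010110000000

Burst at position 1, length 4


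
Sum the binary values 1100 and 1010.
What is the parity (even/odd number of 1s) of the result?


1100 = 12
1010 = 10
Sum = 22 = 10110
1s count = 3

odd parity (3 ones in 10110)


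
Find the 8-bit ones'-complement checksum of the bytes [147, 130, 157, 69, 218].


Sum = 721 mod 256 = 209
Complement = 46

46


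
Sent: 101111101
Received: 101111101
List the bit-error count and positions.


XOR: 000000000

0 errors (received matches sent)


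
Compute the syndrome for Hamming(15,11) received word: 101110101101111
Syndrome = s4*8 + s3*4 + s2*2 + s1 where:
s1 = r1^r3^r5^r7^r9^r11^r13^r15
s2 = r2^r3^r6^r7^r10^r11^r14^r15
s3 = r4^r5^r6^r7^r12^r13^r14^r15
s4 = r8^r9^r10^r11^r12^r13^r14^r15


s1=1, s2=1, s3=1, s4=0

Syndrome = 7 (error at position 7)


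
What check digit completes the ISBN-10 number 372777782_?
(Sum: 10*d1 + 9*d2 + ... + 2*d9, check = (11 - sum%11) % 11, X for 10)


Weighted sum: 291
291 mod 11 = 5

Check digit: 6


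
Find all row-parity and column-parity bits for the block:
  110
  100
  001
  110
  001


Row parities: 01101
Column parities: 100

Row P: 01101, Col P: 100, Corner: 1


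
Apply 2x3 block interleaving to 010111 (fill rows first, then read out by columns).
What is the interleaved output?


Matrix:
  010
  111
Read columns: 011101

011101


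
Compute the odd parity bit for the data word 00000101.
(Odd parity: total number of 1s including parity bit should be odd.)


Number of 1s in data: 2
Parity bit: 1

1


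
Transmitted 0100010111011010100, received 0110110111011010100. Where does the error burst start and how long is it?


XOR: 0010100000000000000

Burst at position 2, length 3


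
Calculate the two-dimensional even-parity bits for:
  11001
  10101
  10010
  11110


Row parities: 1100
Column parities: 00000

Row P: 1100, Col P: 00000, Corner: 0


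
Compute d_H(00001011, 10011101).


XOR: 10010110
Count of 1s: 4

4


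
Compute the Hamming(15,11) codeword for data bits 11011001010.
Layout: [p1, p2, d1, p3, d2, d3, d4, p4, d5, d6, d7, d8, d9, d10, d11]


Parity bits: p1=0, p2=1, p3=0, p4=1

011010111001010


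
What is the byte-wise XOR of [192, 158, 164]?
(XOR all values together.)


XOR chain: 192 ^ 158 ^ 164 = 250

250


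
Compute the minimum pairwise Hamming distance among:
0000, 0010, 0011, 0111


Comparing all pairs, minimum distance: 1
Can detect 0 errors, correct 0 errors

1


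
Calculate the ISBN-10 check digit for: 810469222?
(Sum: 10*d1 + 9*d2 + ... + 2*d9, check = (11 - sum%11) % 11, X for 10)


Weighted sum: 216
216 mod 11 = 7

Check digit: 4


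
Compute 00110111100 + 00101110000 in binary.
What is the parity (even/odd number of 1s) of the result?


00110111100 = 444
00101110000 = 368
Sum = 812 = 1100101100
1s count = 5

odd parity (5 ones in 1100101100)


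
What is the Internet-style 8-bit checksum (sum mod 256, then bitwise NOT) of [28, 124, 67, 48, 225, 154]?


Sum = 646 mod 256 = 134
Complement = 121

121


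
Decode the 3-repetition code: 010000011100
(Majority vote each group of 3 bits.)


Groups: 010, 000, 011, 100
Majority votes: 0010

0010


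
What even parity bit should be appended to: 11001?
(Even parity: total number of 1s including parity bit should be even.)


Number of 1s in data: 3
Parity bit: 1

1


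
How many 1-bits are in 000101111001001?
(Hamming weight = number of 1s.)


Counting 1s in 000101111001001

7


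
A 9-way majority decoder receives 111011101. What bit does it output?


Ones: 7 out of 9
Threshold: 5

1 (7/9 voted 1)


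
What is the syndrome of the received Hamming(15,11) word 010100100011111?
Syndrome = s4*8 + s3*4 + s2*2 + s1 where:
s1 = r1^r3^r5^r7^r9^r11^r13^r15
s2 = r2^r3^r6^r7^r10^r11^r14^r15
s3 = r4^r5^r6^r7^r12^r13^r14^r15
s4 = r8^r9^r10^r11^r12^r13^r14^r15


s1=0, s2=1, s3=0, s4=1

Syndrome = 10 (error at position 10)


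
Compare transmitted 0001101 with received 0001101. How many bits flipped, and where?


XOR: 0000000

0 errors (received matches sent)


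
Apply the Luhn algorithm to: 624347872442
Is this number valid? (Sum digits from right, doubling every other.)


Luhn sum = 63
63 mod 10 = 3

Invalid (Luhn sum mod 10 = 3)


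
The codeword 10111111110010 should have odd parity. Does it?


Number of 1s: 10

No, parity error (10 ones)


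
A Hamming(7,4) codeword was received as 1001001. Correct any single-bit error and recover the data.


Syndrome = 2: error at position 2

Data: 0001 (corrected bit 2)


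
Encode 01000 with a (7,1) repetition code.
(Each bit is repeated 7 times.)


Each bit -> 7 copies

00000001111111000000000000000000000


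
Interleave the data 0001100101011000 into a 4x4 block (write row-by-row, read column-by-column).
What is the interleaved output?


Matrix:
  0001
  1001
  0101
  1000
Read columns: 0101001000001110

0101001000001110


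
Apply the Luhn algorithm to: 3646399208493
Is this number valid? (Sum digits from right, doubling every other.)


Luhn sum = 61
61 mod 10 = 1

Invalid (Luhn sum mod 10 = 1)


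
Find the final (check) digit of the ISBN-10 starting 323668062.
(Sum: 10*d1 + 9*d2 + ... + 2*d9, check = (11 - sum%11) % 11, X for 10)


Weighted sum: 212
212 mod 11 = 3

Check digit: 8


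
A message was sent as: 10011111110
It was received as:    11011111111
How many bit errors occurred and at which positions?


XOR: 01000000001

2 error(s) at position(s): 1, 10


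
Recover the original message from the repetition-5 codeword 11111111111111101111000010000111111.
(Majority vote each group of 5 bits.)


Groups: 11111, 11111, 11111, 01111, 00001, 00001, 11111
Majority votes: 1111001

1111001


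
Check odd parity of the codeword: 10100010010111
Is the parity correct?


Number of 1s: 7

Yes, parity is correct (7 ones)


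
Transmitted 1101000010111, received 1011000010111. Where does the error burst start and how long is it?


XOR: 0110000000000

Burst at position 1, length 2


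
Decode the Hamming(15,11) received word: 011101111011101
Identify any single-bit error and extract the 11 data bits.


Syndrome = 0: no error detected

Data: 10111011101 (no errors)


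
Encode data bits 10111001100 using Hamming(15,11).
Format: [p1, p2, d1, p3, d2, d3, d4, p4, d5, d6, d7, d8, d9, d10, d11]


Parity bits: p1=0, p2=1, p3=0, p4=1

011001111001100


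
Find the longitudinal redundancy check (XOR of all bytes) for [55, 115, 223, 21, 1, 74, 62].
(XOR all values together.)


XOR chain: 55 ^ 115 ^ 223 ^ 21 ^ 1 ^ 74 ^ 62 = 251

251


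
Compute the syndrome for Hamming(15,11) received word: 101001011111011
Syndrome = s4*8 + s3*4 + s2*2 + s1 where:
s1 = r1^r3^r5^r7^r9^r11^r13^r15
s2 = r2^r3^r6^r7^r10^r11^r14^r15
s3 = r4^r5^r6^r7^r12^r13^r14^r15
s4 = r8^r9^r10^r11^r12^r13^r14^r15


s1=1, s2=0, s3=0, s4=1

Syndrome = 9 (error at position 9)


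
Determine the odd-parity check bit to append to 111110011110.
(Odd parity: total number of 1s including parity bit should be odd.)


Number of 1s in data: 9
Parity bit: 0

0


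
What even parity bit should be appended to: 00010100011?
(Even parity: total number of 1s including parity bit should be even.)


Number of 1s in data: 4
Parity bit: 0

0


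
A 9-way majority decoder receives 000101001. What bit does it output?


Ones: 3 out of 9
Threshold: 5

0 (3/9 voted 1)


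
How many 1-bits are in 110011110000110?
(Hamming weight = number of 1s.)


Counting 1s in 110011110000110

8


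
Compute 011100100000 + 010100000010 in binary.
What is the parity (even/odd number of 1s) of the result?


011100100000 = 1824
010100000010 = 1282
Sum = 3106 = 110000100010
1s count = 4

even parity (4 ones in 110000100010)


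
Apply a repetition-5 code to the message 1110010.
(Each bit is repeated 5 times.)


Each bit -> 5 copies

11111111111111100000000001111100000


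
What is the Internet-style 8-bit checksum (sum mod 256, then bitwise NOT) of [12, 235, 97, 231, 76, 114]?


Sum = 765 mod 256 = 253
Complement = 2

2


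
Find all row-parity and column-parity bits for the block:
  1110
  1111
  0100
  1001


Row parities: 1010
Column parities: 1100

Row P: 1010, Col P: 1100, Corner: 0


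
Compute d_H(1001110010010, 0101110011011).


XOR: 1100000001001
Count of 1s: 4

4


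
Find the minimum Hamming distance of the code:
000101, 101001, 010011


Comparing all pairs, minimum distance: 3
Can detect 2 errors, correct 1 errors

3


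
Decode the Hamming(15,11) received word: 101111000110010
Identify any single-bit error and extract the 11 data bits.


Syndrome = 10: error at position 10

Data: 11100010010 (corrected bit 10)


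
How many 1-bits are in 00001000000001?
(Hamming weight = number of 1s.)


Counting 1s in 00001000000001

2


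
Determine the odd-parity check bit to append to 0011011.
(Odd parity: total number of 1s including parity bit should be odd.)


Number of 1s in data: 4
Parity bit: 1

1


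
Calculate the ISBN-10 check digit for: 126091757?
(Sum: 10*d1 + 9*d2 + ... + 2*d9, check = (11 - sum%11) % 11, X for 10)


Weighted sum: 192
192 mod 11 = 5

Check digit: 6


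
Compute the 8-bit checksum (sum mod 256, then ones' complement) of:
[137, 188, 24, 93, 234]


Sum = 676 mod 256 = 164
Complement = 91

91


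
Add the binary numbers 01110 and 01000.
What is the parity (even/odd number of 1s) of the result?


01110 = 14
01000 = 8
Sum = 22 = 10110
1s count = 3

odd parity (3 ones in 10110)


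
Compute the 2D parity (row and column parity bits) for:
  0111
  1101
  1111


Row parities: 110
Column parities: 0101

Row P: 110, Col P: 0101, Corner: 0


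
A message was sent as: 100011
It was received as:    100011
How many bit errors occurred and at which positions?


XOR: 000000

0 errors (received matches sent)


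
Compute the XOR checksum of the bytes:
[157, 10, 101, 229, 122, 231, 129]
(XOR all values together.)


XOR chain: 157 ^ 10 ^ 101 ^ 229 ^ 122 ^ 231 ^ 129 = 11

11


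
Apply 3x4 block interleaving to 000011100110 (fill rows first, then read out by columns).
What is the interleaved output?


Matrix:
  0000
  1110
  0110
Read columns: 010011011000

010011011000


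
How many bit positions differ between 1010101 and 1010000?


XOR: 0000101
Count of 1s: 2

2


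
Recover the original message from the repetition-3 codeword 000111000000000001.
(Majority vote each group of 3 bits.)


Groups: 000, 111, 000, 000, 000, 001
Majority votes: 010000

010000


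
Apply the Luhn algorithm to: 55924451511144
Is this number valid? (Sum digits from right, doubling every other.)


Luhn sum = 48
48 mod 10 = 8

Invalid (Luhn sum mod 10 = 8)


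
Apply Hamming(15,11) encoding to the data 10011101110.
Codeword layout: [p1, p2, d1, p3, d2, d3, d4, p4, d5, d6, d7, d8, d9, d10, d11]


Parity bits: p1=0, p2=0, p3=0, p4=1

001000111101110


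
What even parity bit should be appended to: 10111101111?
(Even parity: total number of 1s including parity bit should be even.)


Number of 1s in data: 9
Parity bit: 1

1


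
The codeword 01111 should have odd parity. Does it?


Number of 1s: 4

No, parity error (4 ones)


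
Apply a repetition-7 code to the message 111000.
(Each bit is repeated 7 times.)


Each bit -> 7 copies

111111111111111111111000000000000000000000


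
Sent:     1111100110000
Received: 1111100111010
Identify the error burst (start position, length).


XOR: 0000000001010

Burst at position 9, length 3


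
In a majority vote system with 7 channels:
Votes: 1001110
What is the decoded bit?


Ones: 4 out of 7
Threshold: 4

1 (4/7 voted 1)


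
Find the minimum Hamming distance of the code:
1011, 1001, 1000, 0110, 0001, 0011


Comparing all pairs, minimum distance: 1
Can detect 0 errors, correct 0 errors

1


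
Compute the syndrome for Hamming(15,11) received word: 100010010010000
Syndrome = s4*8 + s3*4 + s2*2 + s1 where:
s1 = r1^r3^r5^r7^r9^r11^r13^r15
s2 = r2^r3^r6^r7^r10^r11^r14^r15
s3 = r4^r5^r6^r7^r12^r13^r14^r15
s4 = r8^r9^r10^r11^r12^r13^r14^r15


s1=1, s2=1, s3=1, s4=0

Syndrome = 7 (error at position 7)


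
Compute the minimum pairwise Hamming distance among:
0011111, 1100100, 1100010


Comparing all pairs, minimum distance: 2
Can detect 1 errors, correct 0 errors

2


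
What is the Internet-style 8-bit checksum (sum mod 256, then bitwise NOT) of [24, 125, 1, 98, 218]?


Sum = 466 mod 256 = 210
Complement = 45

45


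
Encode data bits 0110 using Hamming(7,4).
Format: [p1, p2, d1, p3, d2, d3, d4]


Parity bits: p1=1, p2=1, p3=0

1100110


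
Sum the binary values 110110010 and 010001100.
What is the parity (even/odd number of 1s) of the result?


110110010 = 434
010001100 = 140
Sum = 574 = 1000111110
1s count = 6

even parity (6 ones in 1000111110)


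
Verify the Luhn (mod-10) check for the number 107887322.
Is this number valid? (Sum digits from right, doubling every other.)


Luhn sum = 37
37 mod 10 = 7

Invalid (Luhn sum mod 10 = 7)


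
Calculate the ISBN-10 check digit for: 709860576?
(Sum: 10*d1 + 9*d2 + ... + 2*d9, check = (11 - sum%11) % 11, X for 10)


Weighted sum: 287
287 mod 11 = 1

Check digit: X


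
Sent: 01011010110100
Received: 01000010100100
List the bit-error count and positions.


XOR: 00011000010000

3 error(s) at position(s): 3, 4, 9


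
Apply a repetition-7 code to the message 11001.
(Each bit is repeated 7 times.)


Each bit -> 7 copies

11111111111111000000000000001111111


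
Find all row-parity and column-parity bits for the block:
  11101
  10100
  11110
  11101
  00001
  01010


Row parities: 000010
Column parities: 00001

Row P: 000010, Col P: 00001, Corner: 1


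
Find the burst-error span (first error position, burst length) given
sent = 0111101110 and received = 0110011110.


XOR: 0001110000

Burst at position 3, length 3


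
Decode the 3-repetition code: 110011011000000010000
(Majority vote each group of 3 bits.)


Groups: 110, 011, 011, 000, 000, 010, 000
Majority votes: 1110000

1110000


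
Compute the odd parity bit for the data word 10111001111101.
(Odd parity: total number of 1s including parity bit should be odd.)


Number of 1s in data: 10
Parity bit: 1

1


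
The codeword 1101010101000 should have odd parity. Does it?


Number of 1s: 6

No, parity error (6 ones)


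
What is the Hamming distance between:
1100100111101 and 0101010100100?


XOR: 1001110011001
Count of 1s: 7

7


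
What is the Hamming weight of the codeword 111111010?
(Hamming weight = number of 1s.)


Counting 1s in 111111010

7


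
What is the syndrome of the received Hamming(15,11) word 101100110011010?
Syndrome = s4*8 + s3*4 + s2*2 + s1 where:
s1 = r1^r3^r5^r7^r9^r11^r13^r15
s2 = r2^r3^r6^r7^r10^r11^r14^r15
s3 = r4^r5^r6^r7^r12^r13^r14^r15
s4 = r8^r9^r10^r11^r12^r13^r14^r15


s1=0, s2=0, s3=0, s4=0

Syndrome = 0 (no error)


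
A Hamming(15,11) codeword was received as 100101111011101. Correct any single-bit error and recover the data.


Syndrome = 0: no error detected

Data: 00111011101 (no errors)


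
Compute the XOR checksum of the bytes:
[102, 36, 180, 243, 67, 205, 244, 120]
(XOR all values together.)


XOR chain: 102 ^ 36 ^ 180 ^ 243 ^ 67 ^ 205 ^ 244 ^ 120 = 7

7


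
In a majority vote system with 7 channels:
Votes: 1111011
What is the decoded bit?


Ones: 6 out of 7
Threshold: 4

1 (6/7 voted 1)


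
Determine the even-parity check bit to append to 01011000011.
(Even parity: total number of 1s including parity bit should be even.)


Number of 1s in data: 5
Parity bit: 1

1


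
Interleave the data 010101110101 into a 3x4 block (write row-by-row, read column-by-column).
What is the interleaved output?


Matrix:
  0101
  0111
  0101
Read columns: 000111010111

000111010111


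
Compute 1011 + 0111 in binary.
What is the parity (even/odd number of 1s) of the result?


1011 = 11
0111 = 7
Sum = 18 = 10010
1s count = 2

even parity (2 ones in 10010)


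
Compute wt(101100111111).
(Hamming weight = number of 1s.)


Counting 1s in 101100111111

9


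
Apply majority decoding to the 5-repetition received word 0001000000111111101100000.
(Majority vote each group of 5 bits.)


Groups: 00010, 00000, 11111, 11011, 00000
Majority votes: 00110

00110


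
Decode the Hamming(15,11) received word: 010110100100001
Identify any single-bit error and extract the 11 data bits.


Syndrome = 1: error at position 1

Data: 01010100001 (corrected bit 1)


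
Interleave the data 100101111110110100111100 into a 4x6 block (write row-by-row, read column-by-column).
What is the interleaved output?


Matrix:
  100101
  111110
  110100
  111100
Read columns: 111101110101111101001000

111101110101111101001000


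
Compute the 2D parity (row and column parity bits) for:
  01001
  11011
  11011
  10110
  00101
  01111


Row parities: 000100
Column parities: 10101

Row P: 000100, Col P: 10101, Corner: 1
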